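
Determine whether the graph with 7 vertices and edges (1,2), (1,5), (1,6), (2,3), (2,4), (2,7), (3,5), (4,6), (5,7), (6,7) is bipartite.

Step 1: Attempt 2-coloring using BFS:
  Start at vertex 1, assign color 0
  Color vertex 2 with color 1 (neighbor of 1)
  Color vertex 5 with color 1 (neighbor of 1)
  Color vertex 6 with color 1 (neighbor of 1)
  Color vertex 3 with color 0 (neighbor of 2)
  Color vertex 4 with color 0 (neighbor of 2)
  Color vertex 7 with color 0 (neighbor of 2)

Step 2: 2-coloring succeeded. No conflicts found.
  Set A (color 0): {1, 3, 4, 7}
  Set B (color 1): {2, 5, 6}

The graph is bipartite with partition {1, 3, 4, 7}, {2, 5, 6}.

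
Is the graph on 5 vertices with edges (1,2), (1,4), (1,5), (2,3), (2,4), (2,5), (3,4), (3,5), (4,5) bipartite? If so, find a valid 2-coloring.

Step 1: Attempt 2-coloring using BFS:
  Start at vertex 1, assign color 0
  Color vertex 2 with color 1 (neighbor of 1)
  Color vertex 4 with color 1 (neighbor of 1)
  Color vertex 5 with color 1 (neighbor of 1)
  Color vertex 3 with color 0 (neighbor of 2)

Step 2: Conflict found! Vertices 2 and 4 are adjacent but have the same color.
This means the graph contains an odd cycle.

The graph is NOT bipartite.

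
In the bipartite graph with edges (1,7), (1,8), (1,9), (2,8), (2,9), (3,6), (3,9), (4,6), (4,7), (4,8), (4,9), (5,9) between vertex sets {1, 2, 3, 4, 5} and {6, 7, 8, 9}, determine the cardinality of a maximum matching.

Step 1: List the neighbors of each left vertex:
  1: 7, 8, 9
  2: 8, 9
  3: 6, 9
  4: 6, 7, 8, 9
  5: 9

Step 2: Greedily match left vertices, then look for augmenting paths:
  Match 1 -- 7
  Match 2 -- 8
  Match 3 -- 6
  Match 4 -- 9
  No augmenting path remains.

Step 3: Verify this is maximum:
  Matching size 4 = min(|L|, |R|) = min(5, 4), which is an upper bound, so this matching is maximum.

Maximum matching: {(1,7), (2,8), (3,6), (4,9)}
Size: 4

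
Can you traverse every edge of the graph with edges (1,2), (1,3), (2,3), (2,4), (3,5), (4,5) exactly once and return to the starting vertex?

Step 1: Find the degree of each vertex:
  deg(1) = 2
  deg(2) = 3
  deg(3) = 3
  deg(4) = 2
  deg(5) = 2

Step 2: Count vertices with odd degree:
  Odd-degree vertices: 2, 3 (2 total)

Step 3: Apply Euler's theorem:
  - Eulerian circuit exists iff graph is connected and all vertices have even degree
  - Eulerian path exists iff graph is connected and has 0 or 2 odd-degree vertices

Graph is connected with exactly 2 odd-degree vertices (2, 3).
Eulerian path exists (starting and ending at the odd-degree vertices), but no Eulerian circuit.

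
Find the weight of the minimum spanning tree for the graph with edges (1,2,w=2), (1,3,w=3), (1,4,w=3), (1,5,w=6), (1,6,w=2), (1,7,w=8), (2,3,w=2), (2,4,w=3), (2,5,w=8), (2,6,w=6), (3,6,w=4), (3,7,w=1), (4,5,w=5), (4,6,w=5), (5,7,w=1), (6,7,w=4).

Apply Kruskal's algorithm (sort edges by weight, add if no cycle):

Sorted edges by weight:
  (3,7) w=1
  (5,7) w=1
  (1,2) w=2
  (1,6) w=2
  (2,3) w=2
  (1,4) w=3
  (1,3) w=3
  (2,4) w=3
  (3,6) w=4
  (6,7) w=4
  (4,6) w=5
  (4,5) w=5
  (1,5) w=6
  (2,6) w=6
  (1,7) w=8
  (2,5) w=8

Add edge (3,7) w=1 -- no cycle. Running total: 1
Add edge (5,7) w=1 -- no cycle. Running total: 2
Add edge (1,2) w=2 -- no cycle. Running total: 4
Add edge (1,6) w=2 -- no cycle. Running total: 6
Add edge (2,3) w=2 -- no cycle. Running total: 8
Add edge (1,4) w=3 -- no cycle. Running total: 11

MST edges: (3,7,w=1), (5,7,w=1), (1,2,w=2), (1,6,w=2), (2,3,w=2), (1,4,w=3)
Total MST weight: 1 + 1 + 2 + 2 + 2 + 3 = 11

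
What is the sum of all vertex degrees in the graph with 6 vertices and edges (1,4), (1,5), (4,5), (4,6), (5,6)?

Step 1: Count edges incident to each vertex:
  deg(1) = 2 (neighbors: 4, 5)
  deg(2) = 0 (neighbors: none)
  deg(3) = 0 (neighbors: none)
  deg(4) = 3 (neighbors: 1, 5, 6)
  deg(5) = 3 (neighbors: 1, 4, 6)
  deg(6) = 2 (neighbors: 4, 5)

Step 2: Sum all degrees:
  2 + 0 + 0 + 3 + 3 + 2 = 10

Verification: sum of degrees = 2 * |E| = 2 * 5 = 10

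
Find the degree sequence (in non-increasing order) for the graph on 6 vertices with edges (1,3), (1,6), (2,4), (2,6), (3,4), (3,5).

Step 1: Count edges incident to each vertex:
  deg(1) = 2 (neighbors: 3, 6)
  deg(2) = 2 (neighbors: 4, 6)
  deg(3) = 3 (neighbors: 1, 4, 5)
  deg(4) = 2 (neighbors: 2, 3)
  deg(5) = 1 (neighbors: 3)
  deg(6) = 2 (neighbors: 1, 2)

Step 2: Sort degrees in non-increasing order:
  Degrees: [2, 2, 3, 2, 1, 2] -> sorted: [3, 2, 2, 2, 2, 1]

Degree sequence: [3, 2, 2, 2, 2, 1]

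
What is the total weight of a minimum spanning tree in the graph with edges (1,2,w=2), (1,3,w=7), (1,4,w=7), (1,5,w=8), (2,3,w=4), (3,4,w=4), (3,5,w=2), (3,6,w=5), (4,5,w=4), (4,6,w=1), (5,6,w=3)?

Apply Kruskal's algorithm (sort edges by weight, add if no cycle):

Sorted edges by weight:
  (4,6) w=1
  (1,2) w=2
  (3,5) w=2
  (5,6) w=3
  (2,3) w=4
  (3,4) w=4
  (4,5) w=4
  (3,6) w=5
  (1,4) w=7
  (1,3) w=7
  (1,5) w=8

Add edge (4,6) w=1 -- no cycle. Running total: 1
Add edge (1,2) w=2 -- no cycle. Running total: 3
Add edge (3,5) w=2 -- no cycle. Running total: 5
Add edge (5,6) w=3 -- no cycle. Running total: 8
Add edge (2,3) w=4 -- no cycle. Running total: 12

MST edges: (4,6,w=1), (1,2,w=2), (3,5,w=2), (5,6,w=3), (2,3,w=4)
Total MST weight: 1 + 2 + 2 + 3 + 4 = 12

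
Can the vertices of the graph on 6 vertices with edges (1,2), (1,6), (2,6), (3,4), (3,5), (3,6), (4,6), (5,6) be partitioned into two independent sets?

Step 1: Attempt 2-coloring using BFS:
  Start at vertex 1, assign color 0
  Color vertex 2 with color 1 (neighbor of 1)
  Color vertex 6 with color 1 (neighbor of 1)

Step 2: Conflict found! Vertices 2 and 6 are adjacent but have the same color.
This means the graph contains an odd cycle.

The graph is NOT bipartite.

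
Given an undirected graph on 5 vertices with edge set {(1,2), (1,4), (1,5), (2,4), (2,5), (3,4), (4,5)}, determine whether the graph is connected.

Step 1: Build adjacency list from edges:
  1: 2, 4, 5
  2: 1, 4, 5
  3: 4
  4: 1, 2, 3, 5
  5: 1, 2, 4

Step 2: Run BFS/DFS from vertex 1:
  Visited: {1, 2, 4, 5, 3}
  Reached 5 of 5 vertices

Step 3: All 5 vertices reached from vertex 1, so the graph is connected.
Answer: Yes, the graph is connected.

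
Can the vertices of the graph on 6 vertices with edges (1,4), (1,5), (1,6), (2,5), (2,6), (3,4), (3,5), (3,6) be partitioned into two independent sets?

Step 1: Attempt 2-coloring using BFS:
  Start at vertex 1, assign color 0
  Color vertex 4 with color 1 (neighbor of 1)
  Color vertex 5 with color 1 (neighbor of 1)
  Color vertex 6 with color 1 (neighbor of 1)
  Color vertex 3 with color 0 (neighbor of 4)
  Color vertex 2 with color 0 (neighbor of 5)

Step 2: 2-coloring succeeded. No conflicts found.
  Set A (color 0): {1, 2, 3}
  Set B (color 1): {4, 5, 6}

The graph is bipartite with partition {1, 2, 3}, {4, 5, 6}.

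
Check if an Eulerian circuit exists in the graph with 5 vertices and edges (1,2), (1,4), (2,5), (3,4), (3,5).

Step 1: Find the degree of each vertex:
  deg(1) = 2
  deg(2) = 2
  deg(3) = 2
  deg(4) = 2
  deg(5) = 2

Step 2: Count vertices with odd degree:
  All vertices have even degree (0 odd-degree vertices)

Step 3: Apply Euler's theorem:
  - Eulerian circuit exists iff graph is connected and all vertices have even degree
  - Eulerian path exists iff graph is connected and has 0 or 2 odd-degree vertices

Graph is connected with 0 odd-degree vertices.
Both Eulerian circuit and Eulerian path exist.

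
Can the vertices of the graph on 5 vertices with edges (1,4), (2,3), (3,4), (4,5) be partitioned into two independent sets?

Step 1: Attempt 2-coloring using BFS:
  Start at vertex 1, assign color 0
  Color vertex 4 with color 1 (neighbor of 1)
  Color vertex 3 with color 0 (neighbor of 4)
  Color vertex 5 with color 0 (neighbor of 4)
  Color vertex 2 with color 1 (neighbor of 3)

Step 2: 2-coloring succeeded. No conflicts found.
  Set A (color 0): {1, 3, 5}
  Set B (color 1): {2, 4}

The graph is bipartite with partition {1, 3, 5}, {2, 4}.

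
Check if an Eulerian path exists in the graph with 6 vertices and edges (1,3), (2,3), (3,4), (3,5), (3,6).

Step 1: Find the degree of each vertex:
  deg(1) = 1
  deg(2) = 1
  deg(3) = 5
  deg(4) = 1
  deg(5) = 1
  deg(6) = 1

Step 2: Count vertices with odd degree:
  Odd-degree vertices: 1, 2, 3, 4, 5, 6 (6 total)

Step 3: Apply Euler's theorem:
  - Eulerian circuit exists iff graph is connected and all vertices have even degree
  - Eulerian path exists iff graph is connected and has 0 or 2 odd-degree vertices

Graph has 6 odd-degree vertices (need 0 or 2).
Neither Eulerian path nor Eulerian circuit exists.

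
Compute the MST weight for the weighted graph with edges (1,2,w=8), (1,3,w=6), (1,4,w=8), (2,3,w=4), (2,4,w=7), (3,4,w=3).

Apply Kruskal's algorithm (sort edges by weight, add if no cycle):

Sorted edges by weight:
  (3,4) w=3
  (2,3) w=4
  (1,3) w=6
  (2,4) w=7
  (1,2) w=8
  (1,4) w=8

Add edge (3,4) w=3 -- no cycle. Running total: 3
Add edge (2,3) w=4 -- no cycle. Running total: 7
Add edge (1,3) w=6 -- no cycle. Running total: 13

MST edges: (3,4,w=3), (2,3,w=4), (1,3,w=6)
Total MST weight: 3 + 4 + 6 = 13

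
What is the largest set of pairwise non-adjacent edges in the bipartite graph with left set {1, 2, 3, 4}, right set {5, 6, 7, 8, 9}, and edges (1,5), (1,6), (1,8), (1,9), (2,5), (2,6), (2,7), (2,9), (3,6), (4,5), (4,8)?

Step 1: List the neighbors of each left vertex:
  1: 5, 6, 8, 9
  2: 5, 6, 7, 9
  3: 6
  4: 5, 8

Step 2: Greedily match left vertices, then look for augmenting paths:
  Match 1 -- 5
  Match 2 -- 7
  Match 3 -- 6
  Match 4 -- 8
  No augmenting path remains.

Step 3: Verify this is maximum:
  Matching size 4 = min(|L|, |R|) = min(4, 5), which is an upper bound, so this matching is maximum.

Maximum matching: {(1,5), (2,7), (3,6), (4,8)}
Size: 4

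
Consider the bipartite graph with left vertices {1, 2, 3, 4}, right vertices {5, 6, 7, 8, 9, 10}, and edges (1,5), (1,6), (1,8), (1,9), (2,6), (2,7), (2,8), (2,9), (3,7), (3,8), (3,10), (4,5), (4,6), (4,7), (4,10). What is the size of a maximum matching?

Step 1: List the neighbors of each left vertex:
  1: 5, 6, 8, 9
  2: 6, 7, 8, 9
  3: 7, 8, 10
  4: 5, 6, 7, 10

Step 2: Greedily match left vertices, then look for augmenting paths:
  Match 1 -- 5
  Match 2 -- 6
  Match 3 -- 7
  Match 4 -- 10
  No augmenting path remains.

Step 3: Verify this is maximum:
  Matching size 4 = min(|L|, |R|) = min(4, 6), which is an upper bound, so this matching is maximum.

Maximum matching: {(1,5), (2,6), (3,7), (4,10)}
Size: 4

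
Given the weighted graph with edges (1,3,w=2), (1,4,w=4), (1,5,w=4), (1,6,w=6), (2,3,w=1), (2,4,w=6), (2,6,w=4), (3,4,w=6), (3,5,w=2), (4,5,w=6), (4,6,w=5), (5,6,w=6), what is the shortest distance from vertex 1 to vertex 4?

Step 1: Build adjacency list with weights:
  1: 3(w=2), 4(w=4), 5(w=4), 6(w=6)
  2: 3(w=1), 4(w=6), 6(w=4)
  3: 1(w=2), 2(w=1), 4(w=6), 5(w=2)
  4: 1(w=4), 2(w=6), 3(w=6), 5(w=6), 6(w=5)
  5: 1(w=4), 3(w=2), 4(w=6), 6(w=6)
  6: 1(w=6), 2(w=4), 4(w=5), 5(w=6)

Step 2: Apply Dijkstra's algorithm from vertex 1:
  Visit vertex 1 (distance=0)
    Update dist[3] = 2
    Update dist[4] = 4
    Update dist[5] = 4
    Update dist[6] = 6
  Visit vertex 3 (distance=2)
    Update dist[2] = 3
  Visit vertex 2 (distance=3)
  Visit vertex 4 (distance=4)

Step 3: Shortest path: 1 -> 4
Total weight: 4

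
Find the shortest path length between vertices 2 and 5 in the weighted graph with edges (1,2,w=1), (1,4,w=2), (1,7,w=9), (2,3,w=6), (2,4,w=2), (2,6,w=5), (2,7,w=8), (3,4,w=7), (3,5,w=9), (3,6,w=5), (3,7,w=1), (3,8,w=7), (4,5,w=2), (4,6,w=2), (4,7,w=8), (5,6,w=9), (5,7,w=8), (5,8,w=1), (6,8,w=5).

Step 1: Build adjacency list with weights:
  1: 2(w=1), 4(w=2), 7(w=9)
  2: 1(w=1), 3(w=6), 4(w=2), 6(w=5), 7(w=8)
  3: 2(w=6), 4(w=7), 5(w=9), 6(w=5), 7(w=1), 8(w=7)
  4: 1(w=2), 2(w=2), 3(w=7), 5(w=2), 6(w=2), 7(w=8)
  5: 3(w=9), 4(w=2), 6(w=9), 7(w=8), 8(w=1)
  6: 2(w=5), 3(w=5), 4(w=2), 5(w=9), 8(w=5)
  7: 1(w=9), 2(w=8), 3(w=1), 4(w=8), 5(w=8)
  8: 3(w=7), 5(w=1), 6(w=5)

Step 2: Apply Dijkstra's algorithm from vertex 2:
  Visit vertex 2 (distance=0)
    Update dist[1] = 1
    Update dist[3] = 6
    Update dist[4] = 2
    Update dist[6] = 5
    Update dist[7] = 8
  Visit vertex 1 (distance=1)
  Visit vertex 4 (distance=2)
    Update dist[5] = 4
    Update dist[6] = 4
  Visit vertex 5 (distance=4)
    Update dist[8] = 5

Step 3: Shortest path: 2 -> 4 -> 5
Total weight: 2 + 2 = 4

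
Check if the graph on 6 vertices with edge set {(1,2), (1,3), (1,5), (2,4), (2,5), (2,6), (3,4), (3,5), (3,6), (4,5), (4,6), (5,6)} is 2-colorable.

Step 1: Attempt 2-coloring using BFS:
  Start at vertex 1, assign color 0
  Color vertex 2 with color 1 (neighbor of 1)
  Color vertex 3 with color 1 (neighbor of 1)
  Color vertex 5 with color 1 (neighbor of 1)
  Color vertex 4 with color 0 (neighbor of 2)

Step 2: Conflict found! Vertices 2 and 5 are adjacent but have the same color.
This means the graph contains an odd cycle.

The graph is NOT bipartite.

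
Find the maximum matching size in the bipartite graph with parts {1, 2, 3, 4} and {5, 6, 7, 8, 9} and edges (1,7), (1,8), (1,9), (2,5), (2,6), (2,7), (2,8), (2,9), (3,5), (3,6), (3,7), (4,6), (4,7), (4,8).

Step 1: List the neighbors of each left vertex:
  1: 7, 8, 9
  2: 5, 6, 7, 8, 9
  3: 5, 6, 7
  4: 6, 7, 8

Step 2: Greedily match left vertices, then look for augmenting paths:
  Match 1 -- 7
  Match 2 -- 5
  Match 3 -- 6
  Match 4 -- 8
  No augmenting path remains.

Step 3: Verify this is maximum:
  Matching size 4 = min(|L|, |R|) = min(4, 5), which is an upper bound, so this matching is maximum.

Maximum matching: {(1,7), (2,5), (3,6), (4,8)}
Size: 4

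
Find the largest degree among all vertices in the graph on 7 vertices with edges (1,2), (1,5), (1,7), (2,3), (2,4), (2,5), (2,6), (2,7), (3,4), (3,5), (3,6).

Step 1: Count edges incident to each vertex:
  deg(1) = 3 (neighbors: 2, 5, 7)
  deg(2) = 6 (neighbors: 1, 3, 4, 5, 6, 7)
  deg(3) = 4 (neighbors: 2, 4, 5, 6)
  deg(4) = 2 (neighbors: 2, 3)
  deg(5) = 3 (neighbors: 1, 2, 3)
  deg(6) = 2 (neighbors: 2, 3)
  deg(7) = 2 (neighbors: 1, 2)

Step 2: Find maximum:
  max(3, 6, 4, 2, 3, 2, 2) = 6 (vertex 2)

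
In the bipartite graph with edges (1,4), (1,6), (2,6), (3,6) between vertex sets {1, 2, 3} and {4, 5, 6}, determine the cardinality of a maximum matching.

Step 1: List the neighbors of each left vertex:
  1: 4, 6
  2: 6
  3: 6

Step 2: Greedily match left vertices, then look for augmenting paths:
  Match 1 -- 4
  Match 2 -- 6
  No augmenting path remains.

Step 3: Verify this is maximum:
  Matching has size 2. The vertex set {1, 6} covers every edge and has size 2; any matching has at most one edge per cover vertex, so 2 is maximum (König's theorem).

Maximum matching: {(1,4), (2,6)}
Size: 2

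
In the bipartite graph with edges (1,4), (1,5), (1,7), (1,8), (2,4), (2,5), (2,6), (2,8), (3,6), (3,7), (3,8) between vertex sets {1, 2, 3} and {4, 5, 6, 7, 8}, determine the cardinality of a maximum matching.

Step 1: List the neighbors of each left vertex:
  1: 4, 5, 7, 8
  2: 4, 5, 6, 8
  3: 6, 7, 8

Step 2: Greedily match left vertices, then look for augmenting paths:
  Match 1 -- 4
  Match 2 -- 5
  Match 3 -- 6
  No augmenting path remains.

Step 3: Verify this is maximum:
  Matching size 3 = min(|L|, |R|) = min(3, 5), which is an upper bound, so this matching is maximum.

Maximum matching: {(1,4), (2,5), (3,6)}
Size: 3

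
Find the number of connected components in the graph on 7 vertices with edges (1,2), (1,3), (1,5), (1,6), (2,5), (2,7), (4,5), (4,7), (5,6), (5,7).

Step 1: Build adjacency list from edges:
  1: 2, 3, 5, 6
  2: 1, 5, 7
  3: 1
  4: 5, 7
  5: 1, 2, 4, 6, 7
  6: 1, 5
  7: 2, 4, 5

Step 2: Run BFS/DFS from vertex 1:
  Visited: {1, 2, 3, 5, 6, 7, 4}
  Reached 7 of 7 vertices

Step 3: All 7 vertices reached from vertex 1, so the graph is connected.
Number of connected components: 1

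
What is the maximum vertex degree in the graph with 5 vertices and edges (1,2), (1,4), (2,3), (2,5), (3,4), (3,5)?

Step 1: Count edges incident to each vertex:
  deg(1) = 2 (neighbors: 2, 4)
  deg(2) = 3 (neighbors: 1, 3, 5)
  deg(3) = 3 (neighbors: 2, 4, 5)
  deg(4) = 2 (neighbors: 1, 3)
  deg(5) = 2 (neighbors: 2, 3)

Step 2: Find maximum:
  max(2, 3, 3, 2, 2) = 3 (vertex 2)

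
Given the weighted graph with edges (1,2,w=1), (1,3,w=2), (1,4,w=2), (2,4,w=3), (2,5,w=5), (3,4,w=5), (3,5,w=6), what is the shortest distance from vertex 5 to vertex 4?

Step 1: Build adjacency list with weights:
  1: 2(w=1), 3(w=2), 4(w=2)
  2: 1(w=1), 4(w=3), 5(w=5)
  3: 1(w=2), 4(w=5), 5(w=6)
  4: 1(w=2), 2(w=3), 3(w=5)
  5: 2(w=5), 3(w=6)

Step 2: Apply Dijkstra's algorithm from vertex 5:
  Visit vertex 5 (distance=0)
    Update dist[2] = 5
    Update dist[3] = 6
  Visit vertex 2 (distance=5)
    Update dist[1] = 6
    Update dist[4] = 8
  Visit vertex 1 (distance=6)
  Visit vertex 3 (distance=6)
  Visit vertex 4 (distance=8)

Step 3: Shortest path: 5 -> 2 -> 4
Total weight: 5 + 3 = 8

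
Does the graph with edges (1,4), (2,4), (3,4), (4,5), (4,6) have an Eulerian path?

Step 1: Find the degree of each vertex:
  deg(1) = 1
  deg(2) = 1
  deg(3) = 1
  deg(4) = 5
  deg(5) = 1
  deg(6) = 1

Step 2: Count vertices with odd degree:
  Odd-degree vertices: 1, 2, 3, 4, 5, 6 (6 total)

Step 3: Apply Euler's theorem:
  - Eulerian circuit exists iff graph is connected and all vertices have even degree
  - Eulerian path exists iff graph is connected and has 0 or 2 odd-degree vertices

Graph has 6 odd-degree vertices (need 0 or 2).
Neither Eulerian path nor Eulerian circuit exists.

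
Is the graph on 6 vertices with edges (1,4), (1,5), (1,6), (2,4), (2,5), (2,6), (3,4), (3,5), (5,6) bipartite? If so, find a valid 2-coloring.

Step 1: Attempt 2-coloring using BFS:
  Start at vertex 1, assign color 0
  Color vertex 4 with color 1 (neighbor of 1)
  Color vertex 5 with color 1 (neighbor of 1)
  Color vertex 6 with color 1 (neighbor of 1)
  Color vertex 2 with color 0 (neighbor of 4)
  Color vertex 3 with color 0 (neighbor of 4)

Step 2: Conflict found! Vertices 5 and 6 are adjacent but have the same color.
This means the graph contains an odd cycle.

The graph is NOT bipartite.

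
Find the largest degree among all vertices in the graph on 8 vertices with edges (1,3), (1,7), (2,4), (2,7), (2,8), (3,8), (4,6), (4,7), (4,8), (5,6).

Step 1: Count edges incident to each vertex:
  deg(1) = 2 (neighbors: 3, 7)
  deg(2) = 3 (neighbors: 4, 7, 8)
  deg(3) = 2 (neighbors: 1, 8)
  deg(4) = 4 (neighbors: 2, 6, 7, 8)
  deg(5) = 1 (neighbors: 6)
  deg(6) = 2 (neighbors: 4, 5)
  deg(7) = 3 (neighbors: 1, 2, 4)
  deg(8) = 3 (neighbors: 2, 3, 4)

Step 2: Find maximum:
  max(2, 3, 2, 4, 1, 2, 3, 3) = 4 (vertex 4)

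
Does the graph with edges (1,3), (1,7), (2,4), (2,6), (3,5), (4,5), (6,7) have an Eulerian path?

Step 1: Find the degree of each vertex:
  deg(1) = 2
  deg(2) = 2
  deg(3) = 2
  deg(4) = 2
  deg(5) = 2
  deg(6) = 2
  deg(7) = 2

Step 2: Count vertices with odd degree:
  All vertices have even degree (0 odd-degree vertices)

Step 3: Apply Euler's theorem:
  - Eulerian circuit exists iff graph is connected and all vertices have even degree
  - Eulerian path exists iff graph is connected and has 0 or 2 odd-degree vertices

Graph is connected with 0 odd-degree vertices.
Both Eulerian circuit and Eulerian path exist.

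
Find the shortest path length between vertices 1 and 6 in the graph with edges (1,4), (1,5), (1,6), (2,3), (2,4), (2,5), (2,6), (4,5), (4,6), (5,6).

Step 1: Build adjacency list:
  1: 4, 5, 6
  2: 3, 4, 5, 6
  3: 2
  4: 1, 2, 5, 6
  5: 1, 2, 4, 6
  6: 1, 2, 4, 5

Step 2: BFS from vertex 1 to find shortest path to 6:
  vertex 4 reached at distance 1
  vertex 5 reached at distance 1
  vertex 6 reached at distance 1

Step 3: Shortest path: 1 -> 6
Path length: 1 edge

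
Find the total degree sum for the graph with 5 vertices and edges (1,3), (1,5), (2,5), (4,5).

Step 1: Count edges incident to each vertex:
  deg(1) = 2 (neighbors: 3, 5)
  deg(2) = 1 (neighbors: 5)
  deg(3) = 1 (neighbors: 1)
  deg(4) = 1 (neighbors: 5)
  deg(5) = 3 (neighbors: 1, 2, 4)

Step 2: Sum all degrees:
  2 + 1 + 1 + 1 + 3 = 8

Verification: sum of degrees = 2 * |E| = 2 * 4 = 8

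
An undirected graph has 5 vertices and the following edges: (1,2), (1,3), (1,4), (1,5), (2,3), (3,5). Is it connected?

Step 1: Build adjacency list from edges:
  1: 2, 3, 4, 5
  2: 1, 3
  3: 1, 2, 5
  4: 1
  5: 1, 3

Step 2: Run BFS/DFS from vertex 1:
  Visited: {1, 2, 3, 4, 5}
  Reached 5 of 5 vertices

Step 3: All 5 vertices reached from vertex 1, so the graph is connected.
Answer: Yes, the graph is connected.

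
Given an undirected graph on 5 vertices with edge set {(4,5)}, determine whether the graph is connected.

Step 1: Build adjacency list from edges:
  1: (none)
  2: (none)
  3: (none)
  4: 5
  5: 4

Step 2: Run BFS/DFS from vertex 1:
  Visited: {1}
  Reached 1 of 5 vertices

Step 3: Only 1 of 5 vertices reached. Graph is disconnected.
Connected components: {1}, {2}, {3}, {4, 5}
Answer: No, the graph is not connected (4 components).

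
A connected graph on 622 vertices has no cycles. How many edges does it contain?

A tree on n vertices always has exactly n - 1 edges.
For n = 622: edges = 622 - 1 = 621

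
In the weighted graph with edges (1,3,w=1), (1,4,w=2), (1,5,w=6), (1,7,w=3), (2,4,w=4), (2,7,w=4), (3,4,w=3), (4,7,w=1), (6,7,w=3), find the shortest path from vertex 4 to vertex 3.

Step 1: Build adjacency list with weights:
  1: 3(w=1), 4(w=2), 5(w=6), 7(w=3)
  2: 4(w=4), 7(w=4)
  3: 1(w=1), 4(w=3)
  4: 1(w=2), 2(w=4), 3(w=3), 7(w=1)
  5: 1(w=6)
  6: 7(w=3)
  7: 1(w=3), 2(w=4), 4(w=1), 6(w=3)

Step 2: Apply Dijkstra's algorithm from vertex 4:
  Visit vertex 4 (distance=0)
    Update dist[1] = 2
    Update dist[2] = 4
    Update dist[3] = 3
    Update dist[7] = 1
  Visit vertex 7 (distance=1)
    Update dist[6] = 4
  Visit vertex 1 (distance=2)
    Update dist[5] = 8
  Visit vertex 3 (distance=3)

Step 3: Shortest path: 4 -> 3
Total weight: 3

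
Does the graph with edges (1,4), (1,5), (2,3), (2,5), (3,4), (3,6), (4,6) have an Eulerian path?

Step 1: Find the degree of each vertex:
  deg(1) = 2
  deg(2) = 2
  deg(3) = 3
  deg(4) = 3
  deg(5) = 2
  deg(6) = 2

Step 2: Count vertices with odd degree:
  Odd-degree vertices: 3, 4 (2 total)

Step 3: Apply Euler's theorem:
  - Eulerian circuit exists iff graph is connected and all vertices have even degree
  - Eulerian path exists iff graph is connected and has 0 or 2 odd-degree vertices

Graph is connected with exactly 2 odd-degree vertices (3, 4).
Eulerian path exists (starting and ending at the odd-degree vertices), but no Eulerian circuit.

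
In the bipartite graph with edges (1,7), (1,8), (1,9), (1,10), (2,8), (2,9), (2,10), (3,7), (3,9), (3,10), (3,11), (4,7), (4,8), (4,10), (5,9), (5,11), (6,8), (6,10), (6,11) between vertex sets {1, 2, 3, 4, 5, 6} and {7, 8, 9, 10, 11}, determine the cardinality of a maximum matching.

Step 1: List the neighbors of each left vertex:
  1: 7, 8, 9, 10
  2: 8, 9, 10
  3: 7, 9, 10, 11
  4: 7, 8, 10
  5: 9, 11
  6: 8, 10, 11

Step 2: Greedily match left vertices, then look for augmenting paths:
  Match 1 -- 7
  Match 2 -- 8
  Match 3 -- 9
  Match 4 -- 10
  Match 5 -- 11
  No augmenting path remains.

Step 3: Verify this is maximum:
  Matching size 5 = min(|L|, |R|) = min(6, 5), which is an upper bound, so this matching is maximum.

Maximum matching: {(1,7), (2,8), (3,9), (4,10), (5,11)}
Size: 5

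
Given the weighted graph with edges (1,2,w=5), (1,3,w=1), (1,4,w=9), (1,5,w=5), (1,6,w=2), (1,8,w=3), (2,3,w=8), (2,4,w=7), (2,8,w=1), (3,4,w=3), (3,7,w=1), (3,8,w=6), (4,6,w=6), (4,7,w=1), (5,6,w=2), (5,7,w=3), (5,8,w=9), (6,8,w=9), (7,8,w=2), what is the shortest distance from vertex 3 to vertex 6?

Step 1: Build adjacency list with weights:
  1: 2(w=5), 3(w=1), 4(w=9), 5(w=5), 6(w=2), 8(w=3)
  2: 1(w=5), 3(w=8), 4(w=7), 8(w=1)
  3: 1(w=1), 2(w=8), 4(w=3), 7(w=1), 8(w=6)
  4: 1(w=9), 2(w=7), 3(w=3), 6(w=6), 7(w=1)
  5: 1(w=5), 6(w=2), 7(w=3), 8(w=9)
  6: 1(w=2), 4(w=6), 5(w=2), 8(w=9)
  7: 3(w=1), 4(w=1), 5(w=3), 8(w=2)
  8: 1(w=3), 2(w=1), 3(w=6), 5(w=9), 6(w=9), 7(w=2)

Step 2: Apply Dijkstra's algorithm from vertex 3:
  Visit vertex 3 (distance=0)
    Update dist[1] = 1
    Update dist[2] = 8
    Update dist[4] = 3
    Update dist[7] = 1
    Update dist[8] = 6
  Visit vertex 1 (distance=1)
    Update dist[2] = 6
    Update dist[5] = 6
    Update dist[6] = 3
    Update dist[8] = 4
  Visit vertex 7 (distance=1)
    Update dist[4] = 2
    Update dist[5] = 4
    Update dist[8] = 3
  Visit vertex 4 (distance=2)
  Visit vertex 6 (distance=3)

Step 3: Shortest path: 3 -> 1 -> 6
Total weight: 1 + 2 = 3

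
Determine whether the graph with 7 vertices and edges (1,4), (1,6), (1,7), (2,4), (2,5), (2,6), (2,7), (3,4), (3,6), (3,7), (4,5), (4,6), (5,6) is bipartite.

Step 1: Attempt 2-coloring using BFS:
  Start at vertex 1, assign color 0
  Color vertex 4 with color 1 (neighbor of 1)
  Color vertex 6 with color 1 (neighbor of 1)
  Color vertex 7 with color 1 (neighbor of 1)
  Color vertex 2 with color 0 (neighbor of 4)
  Color vertex 3 with color 0 (neighbor of 4)
  Color vertex 5 with color 0 (neighbor of 4)

Step 2: Conflict found! Vertices 4 and 6 are adjacent but have the same color.
This means the graph contains an odd cycle.

The graph is NOT bipartite.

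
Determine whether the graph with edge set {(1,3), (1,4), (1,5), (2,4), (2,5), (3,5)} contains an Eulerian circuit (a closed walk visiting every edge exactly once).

Step 1: Find the degree of each vertex:
  deg(1) = 3
  deg(2) = 2
  deg(3) = 2
  deg(4) = 2
  deg(5) = 3

Step 2: Count vertices with odd degree:
  Odd-degree vertices: 1, 5 (2 total)

Step 3: Apply Euler's theorem:
  - Eulerian circuit exists iff graph is connected and all vertices have even degree
  - Eulerian path exists iff graph is connected and has 0 or 2 odd-degree vertices

Graph is connected with exactly 2 odd-degree vertices (1, 5).
Eulerian path exists (starting and ending at the odd-degree vertices), but no Eulerian circuit.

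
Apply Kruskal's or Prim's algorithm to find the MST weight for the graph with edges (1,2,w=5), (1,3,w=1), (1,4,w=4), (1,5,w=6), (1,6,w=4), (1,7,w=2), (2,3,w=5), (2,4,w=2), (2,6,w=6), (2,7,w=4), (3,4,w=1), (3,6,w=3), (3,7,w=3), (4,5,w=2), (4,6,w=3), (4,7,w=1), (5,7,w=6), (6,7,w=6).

Apply Kruskal's algorithm (sort edges by weight, add if no cycle):

Sorted edges by weight:
  (1,3) w=1
  (3,4) w=1
  (4,7) w=1
  (1,7) w=2
  (2,4) w=2
  (4,5) w=2
  (3,6) w=3
  (3,7) w=3
  (4,6) w=3
  (1,4) w=4
  (1,6) w=4
  (2,7) w=4
  (1,2) w=5
  (2,3) w=5
  (1,5) w=6
  (2,6) w=6
  (5,7) w=6
  (6,7) w=6

Add edge (1,3) w=1 -- no cycle. Running total: 1
Add edge (3,4) w=1 -- no cycle. Running total: 2
Add edge (4,7) w=1 -- no cycle. Running total: 3
Skip edge (1,7) w=2 -- would create cycle
Add edge (2,4) w=2 -- no cycle. Running total: 5
Add edge (4,5) w=2 -- no cycle. Running total: 7
Add edge (3,6) w=3 -- no cycle. Running total: 10

MST edges: (1,3,w=1), (3,4,w=1), (4,7,w=1), (2,4,w=2), (4,5,w=2), (3,6,w=3)
Total MST weight: 1 + 1 + 1 + 2 + 2 + 3 = 10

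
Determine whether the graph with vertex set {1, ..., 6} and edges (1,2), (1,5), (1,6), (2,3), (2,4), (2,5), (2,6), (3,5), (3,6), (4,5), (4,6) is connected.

Step 1: Build adjacency list from edges:
  1: 2, 5, 6
  2: 1, 3, 4, 5, 6
  3: 2, 5, 6
  4: 2, 5, 6
  5: 1, 2, 3, 4
  6: 1, 2, 3, 4

Step 2: Run BFS/DFS from vertex 1:
  Visited: {1, 2, 5, 6, 3, 4}
  Reached 6 of 6 vertices

Step 3: All 6 vertices reached from vertex 1, so the graph is connected.
Answer: Yes, the graph is connected.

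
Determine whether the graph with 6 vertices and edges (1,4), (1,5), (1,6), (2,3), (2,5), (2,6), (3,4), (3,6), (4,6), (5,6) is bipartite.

Step 1: Attempt 2-coloring using BFS:
  Start at vertex 1, assign color 0
  Color vertex 4 with color 1 (neighbor of 1)
  Color vertex 5 with color 1 (neighbor of 1)
  Color vertex 6 with color 1 (neighbor of 1)
  Color vertex 3 with color 0 (neighbor of 4)

Step 2: Conflict found! Vertices 4 and 6 are adjacent but have the same color.
This means the graph contains an odd cycle.

The graph is NOT bipartite.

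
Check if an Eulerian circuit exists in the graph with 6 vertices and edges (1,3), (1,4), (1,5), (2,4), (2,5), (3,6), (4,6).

Step 1: Find the degree of each vertex:
  deg(1) = 3
  deg(2) = 2
  deg(3) = 2
  deg(4) = 3
  deg(5) = 2
  deg(6) = 2

Step 2: Count vertices with odd degree:
  Odd-degree vertices: 1, 4 (2 total)

Step 3: Apply Euler's theorem:
  - Eulerian circuit exists iff graph is connected and all vertices have even degree
  - Eulerian path exists iff graph is connected and has 0 or 2 odd-degree vertices

Graph is connected with exactly 2 odd-degree vertices (1, 4).
Eulerian path exists (starting and ending at the odd-degree vertices), but no Eulerian circuit.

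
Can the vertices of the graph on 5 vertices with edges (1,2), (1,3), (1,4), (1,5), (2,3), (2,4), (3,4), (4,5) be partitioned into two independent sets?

Step 1: Attempt 2-coloring using BFS:
  Start at vertex 1, assign color 0
  Color vertex 2 with color 1 (neighbor of 1)
  Color vertex 3 with color 1 (neighbor of 1)
  Color vertex 4 with color 1 (neighbor of 1)
  Color vertex 5 with color 1 (neighbor of 1)

Step 2: Conflict found! Vertices 2 and 3 are adjacent but have the same color.
This means the graph contains an odd cycle.

The graph is NOT bipartite.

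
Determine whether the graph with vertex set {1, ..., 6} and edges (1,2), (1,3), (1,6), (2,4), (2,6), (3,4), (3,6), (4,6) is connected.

Step 1: Build adjacency list from edges:
  1: 2, 3, 6
  2: 1, 4, 6
  3: 1, 4, 6
  4: 2, 3, 6
  5: (none)
  6: 1, 2, 3, 4

Step 2: Run BFS/DFS from vertex 1:
  Visited: {1, 2, 3, 6, 4}
  Reached 5 of 6 vertices

Step 3: Only 5 of 6 vertices reached. Graph is disconnected.
Connected components: {1, 2, 3, 4, 6}, {5}
Answer: No, the graph is not connected (2 components).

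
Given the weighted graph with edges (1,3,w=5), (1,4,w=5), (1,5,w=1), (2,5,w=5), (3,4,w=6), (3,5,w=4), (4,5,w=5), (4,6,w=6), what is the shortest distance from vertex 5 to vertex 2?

Step 1: Build adjacency list with weights:
  1: 3(w=5), 4(w=5), 5(w=1)
  2: 5(w=5)
  3: 1(w=5), 4(w=6), 5(w=4)
  4: 1(w=5), 3(w=6), 5(w=5), 6(w=6)
  5: 1(w=1), 2(w=5), 3(w=4), 4(w=5)
  6: 4(w=6)

Step 2: Apply Dijkstra's algorithm from vertex 5:
  Visit vertex 5 (distance=0)
    Update dist[1] = 1
    Update dist[2] = 5
    Update dist[3] = 4
    Update dist[4] = 5
  Visit vertex 1 (distance=1)
  Visit vertex 3 (distance=4)
  Visit vertex 2 (distance=5)

Step 3: Shortest path: 5 -> 2
Total weight: 5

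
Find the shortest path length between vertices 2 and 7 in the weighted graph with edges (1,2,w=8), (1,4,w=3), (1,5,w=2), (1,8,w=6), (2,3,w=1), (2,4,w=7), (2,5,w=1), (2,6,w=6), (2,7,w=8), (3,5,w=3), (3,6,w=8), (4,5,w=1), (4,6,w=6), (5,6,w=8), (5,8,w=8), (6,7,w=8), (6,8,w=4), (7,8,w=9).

Step 1: Build adjacency list with weights:
  1: 2(w=8), 4(w=3), 5(w=2), 8(w=6)
  2: 1(w=8), 3(w=1), 4(w=7), 5(w=1), 6(w=6), 7(w=8)
  3: 2(w=1), 5(w=3), 6(w=8)
  4: 1(w=3), 2(w=7), 5(w=1), 6(w=6)
  5: 1(w=2), 2(w=1), 3(w=3), 4(w=1), 6(w=8), 8(w=8)
  6: 2(w=6), 3(w=8), 4(w=6), 5(w=8), 7(w=8), 8(w=4)
  7: 2(w=8), 6(w=8), 8(w=9)
  8: 1(w=6), 5(w=8), 6(w=4), 7(w=9)

Step 2: Apply Dijkstra's algorithm from vertex 2:
  Visit vertex 2 (distance=0)
    Update dist[1] = 8
    Update dist[3] = 1
    Update dist[4] = 7
    Update dist[5] = 1
    Update dist[6] = 6
    Update dist[7] = 8
  Visit vertex 3 (distance=1)
  Visit vertex 5 (distance=1)
    Update dist[1] = 3
    Update dist[4] = 2
    Update dist[8] = 9
  Visit vertex 4 (distance=2)
  Visit vertex 1 (distance=3)
  Visit vertex 6 (distance=6)
  Visit vertex 7 (distance=8)

Step 3: Shortest path: 2 -> 7
Total weight: 8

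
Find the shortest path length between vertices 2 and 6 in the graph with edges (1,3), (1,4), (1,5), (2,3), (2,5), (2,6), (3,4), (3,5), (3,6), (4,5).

Step 1: Build adjacency list:
  1: 3, 4, 5
  2: 3, 5, 6
  3: 1, 2, 4, 5, 6
  4: 1, 3, 5
  5: 1, 2, 3, 4
  6: 2, 3

Step 2: BFS from vertex 2 to find shortest path to 6:
  vertex 3 reached at distance 1
  vertex 5 reached at distance 1
  vertex 6 reached at distance 1

Step 3: Shortest path: 2 -> 6
Path length: 1 edge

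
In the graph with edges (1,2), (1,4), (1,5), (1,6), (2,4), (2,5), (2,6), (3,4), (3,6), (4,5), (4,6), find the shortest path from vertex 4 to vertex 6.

Step 1: Build adjacency list:
  1: 2, 4, 5, 6
  2: 1, 4, 5, 6
  3: 4, 6
  4: 1, 2, 3, 5, 6
  5: 1, 2, 4
  6: 1, 2, 3, 4

Step 2: BFS from vertex 4 to find shortest path to 6:
  vertex 1 reached at distance 1
  vertex 2 reached at distance 1
  vertex 3 reached at distance 1
  vertex 5 reached at distance 1
  vertex 6 reached at distance 1

Step 3: Shortest path: 4 -> 6
Path length: 1 edge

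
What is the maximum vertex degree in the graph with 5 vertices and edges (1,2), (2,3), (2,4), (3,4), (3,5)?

Step 1: Count edges incident to each vertex:
  deg(1) = 1 (neighbors: 2)
  deg(2) = 3 (neighbors: 1, 3, 4)
  deg(3) = 3 (neighbors: 2, 4, 5)
  deg(4) = 2 (neighbors: 2, 3)
  deg(5) = 1 (neighbors: 3)

Step 2: Find maximum:
  max(1, 3, 3, 2, 1) = 3 (vertex 2)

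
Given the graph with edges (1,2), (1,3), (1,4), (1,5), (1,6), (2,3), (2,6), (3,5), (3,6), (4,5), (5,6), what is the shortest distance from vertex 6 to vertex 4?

Step 1: Build adjacency list:
  1: 2, 3, 4, 5, 6
  2: 1, 3, 6
  3: 1, 2, 5, 6
  4: 1, 5
  5: 1, 3, 4, 6
  6: 1, 2, 3, 5

Step 2: BFS from vertex 6 to find shortest path to 4:
  vertex 1 reached at distance 1
  vertex 2 reached at distance 1
  vertex 3 reached at distance 1
  vertex 5 reached at distance 1
  vertex 4 reached at distance 2

Step 3: Shortest path: 6 -> 5 -> 4
Path length: 2 edges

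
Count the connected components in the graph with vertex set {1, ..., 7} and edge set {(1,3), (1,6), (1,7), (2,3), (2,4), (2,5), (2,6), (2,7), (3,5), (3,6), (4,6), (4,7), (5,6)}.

Step 1: Build adjacency list from edges:
  1: 3, 6, 7
  2: 3, 4, 5, 6, 7
  3: 1, 2, 5, 6
  4: 2, 6, 7
  5: 2, 3, 6
  6: 1, 2, 3, 4, 5
  7: 1, 2, 4

Step 2: Run BFS/DFS from vertex 1:
  Visited: {1, 3, 6, 7, 2, 5, 4}
  Reached 7 of 7 vertices

Step 3: All 7 vertices reached from vertex 1, so the graph is connected.
Number of connected components: 1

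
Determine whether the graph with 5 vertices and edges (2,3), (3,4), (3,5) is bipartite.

Step 1: Attempt 2-coloring using BFS:
  Start at vertex 1, assign color 0
  Start new component at vertex 2, assign color 0
  Color vertex 3 with color 1 (neighbor of 2)
  Color vertex 4 with color 0 (neighbor of 3)
  Color vertex 5 with color 0 (neighbor of 3)

Step 2: 2-coloring succeeded. No conflicts found.
  Set A (color 0): {1, 2, 4, 5}
  Set B (color 1): {3}

The graph is bipartite with partition {1, 2, 4, 5}, {3}.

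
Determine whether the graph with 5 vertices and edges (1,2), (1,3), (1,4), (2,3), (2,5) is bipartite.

Step 1: Attempt 2-coloring using BFS:
  Start at vertex 1, assign color 0
  Color vertex 2 with color 1 (neighbor of 1)
  Color vertex 3 with color 1 (neighbor of 1)
  Color vertex 4 with color 1 (neighbor of 1)

Step 2: Conflict found! Vertices 2 and 3 are adjacent but have the same color.
This means the graph contains an odd cycle.

The graph is NOT bipartite.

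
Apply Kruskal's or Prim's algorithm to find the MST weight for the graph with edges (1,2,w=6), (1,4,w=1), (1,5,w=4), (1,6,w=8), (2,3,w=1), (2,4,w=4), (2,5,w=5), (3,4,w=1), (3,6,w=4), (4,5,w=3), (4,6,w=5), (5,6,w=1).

Apply Kruskal's algorithm (sort edges by weight, add if no cycle):

Sorted edges by weight:
  (1,4) w=1
  (2,3) w=1
  (3,4) w=1
  (5,6) w=1
  (4,5) w=3
  (1,5) w=4
  (2,4) w=4
  (3,6) w=4
  (2,5) w=5
  (4,6) w=5
  (1,2) w=6
  (1,6) w=8

Add edge (1,4) w=1 -- no cycle. Running total: 1
Add edge (2,3) w=1 -- no cycle. Running total: 2
Add edge (3,4) w=1 -- no cycle. Running total: 3
Add edge (5,6) w=1 -- no cycle. Running total: 4
Add edge (4,5) w=3 -- no cycle. Running total: 7

MST edges: (1,4,w=1), (2,3,w=1), (3,4,w=1), (5,6,w=1), (4,5,w=3)
Total MST weight: 1 + 1 + 1 + 1 + 3 = 7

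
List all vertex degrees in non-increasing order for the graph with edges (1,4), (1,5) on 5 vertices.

Step 1: Count edges incident to each vertex:
  deg(1) = 2 (neighbors: 4, 5)
  deg(2) = 0 (neighbors: none)
  deg(3) = 0 (neighbors: none)
  deg(4) = 1 (neighbors: 1)
  deg(5) = 1 (neighbors: 1)

Step 2: Sort degrees in non-increasing order:
  Degrees: [2, 0, 0, 1, 1] -> sorted: [2, 1, 1, 0, 0]

Degree sequence: [2, 1, 1, 0, 0]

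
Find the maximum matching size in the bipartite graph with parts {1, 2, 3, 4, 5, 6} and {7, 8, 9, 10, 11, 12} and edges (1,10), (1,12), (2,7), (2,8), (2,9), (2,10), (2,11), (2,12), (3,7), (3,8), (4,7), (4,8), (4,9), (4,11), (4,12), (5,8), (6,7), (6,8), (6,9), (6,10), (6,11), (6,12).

Step 1: List the neighbors of each left vertex:
  1: 10, 12
  2: 7, 8, 9, 10, 11, 12
  3: 7, 8
  4: 7, 8, 9, 11, 12
  5: 8
  6: 7, 8, 9, 10, 11, 12

Step 2: Greedily match left vertices, then look for augmenting paths:
  Match 1 -- 10
  Match 2 -- 12
  Match 3 -- 7
  Match 4 -- 9
  Match 5 -- 8
  Match 6 -- 11
  No augmenting path remains.

Step 3: Verify this is maximum:
  Matching size 6 = min(|L|, |R|) = min(6, 6), which is an upper bound, so this matching is maximum.

Maximum matching: {(1,10), (2,12), (3,7), (4,9), (5,8), (6,11)}
Size: 6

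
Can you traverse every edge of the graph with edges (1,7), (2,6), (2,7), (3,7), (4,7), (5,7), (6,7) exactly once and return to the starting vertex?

Step 1: Find the degree of each vertex:
  deg(1) = 1
  deg(2) = 2
  deg(3) = 1
  deg(4) = 1
  deg(5) = 1
  deg(6) = 2
  deg(7) = 6

Step 2: Count vertices with odd degree:
  Odd-degree vertices: 1, 3, 4, 5 (4 total)

Step 3: Apply Euler's theorem:
  - Eulerian circuit exists iff graph is connected and all vertices have even degree
  - Eulerian path exists iff graph is connected and has 0 or 2 odd-degree vertices

Graph has 4 odd-degree vertices (need 0 or 2).
Neither Eulerian path nor Eulerian circuit exists.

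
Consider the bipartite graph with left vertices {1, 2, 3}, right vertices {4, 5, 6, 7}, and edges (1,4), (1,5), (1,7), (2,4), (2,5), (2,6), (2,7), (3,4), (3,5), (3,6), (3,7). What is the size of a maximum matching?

Step 1: List the neighbors of each left vertex:
  1: 4, 5, 7
  2: 4, 5, 6, 7
  3: 4, 5, 6, 7

Step 2: Greedily match left vertices, then look for augmenting paths:
  Match 1 -- 4
  Match 2 -- 5
  Match 3 -- 6
  No augmenting path remains.

Step 3: Verify this is maximum:
  Matching size 3 = min(|L|, |R|) = min(3, 4), which is an upper bound, so this matching is maximum.

Maximum matching: {(1,4), (2,5), (3,6)}
Size: 3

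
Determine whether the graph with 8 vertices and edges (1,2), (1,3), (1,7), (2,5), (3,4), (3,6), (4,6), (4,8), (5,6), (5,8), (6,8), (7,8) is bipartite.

Step 1: Attempt 2-coloring using BFS:
  Start at vertex 1, assign color 0
  Color vertex 2 with color 1 (neighbor of 1)
  Color vertex 3 with color 1 (neighbor of 1)
  Color vertex 7 with color 1 (neighbor of 1)
  Color vertex 5 with color 0 (neighbor of 2)
  Color vertex 4 with color 0 (neighbor of 3)
  Color vertex 6 with color 0 (neighbor of 3)
  Color vertex 8 with color 0 (neighbor of 7)

Step 2: Conflict found! Vertices 5 and 6 are adjacent but have the same color.
This means the graph contains an odd cycle.

The graph is NOT bipartite.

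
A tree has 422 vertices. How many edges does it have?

A tree on n vertices always has exactly n - 1 edges.
For n = 422: edges = 422 - 1 = 421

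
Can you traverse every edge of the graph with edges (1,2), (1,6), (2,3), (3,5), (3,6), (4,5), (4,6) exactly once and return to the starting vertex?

Step 1: Find the degree of each vertex:
  deg(1) = 2
  deg(2) = 2
  deg(3) = 3
  deg(4) = 2
  deg(5) = 2
  deg(6) = 3

Step 2: Count vertices with odd degree:
  Odd-degree vertices: 3, 6 (2 total)

Step 3: Apply Euler's theorem:
  - Eulerian circuit exists iff graph is connected and all vertices have even degree
  - Eulerian path exists iff graph is connected and has 0 or 2 odd-degree vertices

Graph is connected with exactly 2 odd-degree vertices (3, 6).
Eulerian path exists (starting and ending at the odd-degree vertices), but no Eulerian circuit.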